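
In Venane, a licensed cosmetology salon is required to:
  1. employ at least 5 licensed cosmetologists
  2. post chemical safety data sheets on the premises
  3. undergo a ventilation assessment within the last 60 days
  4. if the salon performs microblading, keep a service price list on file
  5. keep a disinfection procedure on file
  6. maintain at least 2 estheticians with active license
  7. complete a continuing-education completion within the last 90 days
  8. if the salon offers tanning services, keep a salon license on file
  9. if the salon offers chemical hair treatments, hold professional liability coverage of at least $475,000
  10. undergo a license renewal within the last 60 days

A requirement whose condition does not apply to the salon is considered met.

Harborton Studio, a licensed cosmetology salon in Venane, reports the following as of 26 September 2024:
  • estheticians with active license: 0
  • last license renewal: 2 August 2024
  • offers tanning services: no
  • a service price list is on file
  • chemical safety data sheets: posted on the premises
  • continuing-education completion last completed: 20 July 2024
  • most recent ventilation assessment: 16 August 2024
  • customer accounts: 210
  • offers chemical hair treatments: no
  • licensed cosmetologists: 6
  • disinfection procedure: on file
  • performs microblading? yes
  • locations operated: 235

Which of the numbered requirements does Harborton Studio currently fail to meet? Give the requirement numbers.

1. licensed cosmetologists 6 ≥ 5 → met
2. chemical safety data sheets present → met
3. ventilation assessment 41 days ago vs limit 60 → met
4. condition 'performs microblading' holds; service price list present → met
5. disinfection procedure present → met
6. estheticians with active license 0 < 2 → not met
7. continuing-education completion 68 days ago vs limit 90 → met
8. condition 'offers tanning services' does not hold → requirement n/a → met
9. condition 'offers chemical hair treatments' does not hold → requirement n/a → met
10. license renewal 55 days ago vs limit 60 → met
Not met: 6

6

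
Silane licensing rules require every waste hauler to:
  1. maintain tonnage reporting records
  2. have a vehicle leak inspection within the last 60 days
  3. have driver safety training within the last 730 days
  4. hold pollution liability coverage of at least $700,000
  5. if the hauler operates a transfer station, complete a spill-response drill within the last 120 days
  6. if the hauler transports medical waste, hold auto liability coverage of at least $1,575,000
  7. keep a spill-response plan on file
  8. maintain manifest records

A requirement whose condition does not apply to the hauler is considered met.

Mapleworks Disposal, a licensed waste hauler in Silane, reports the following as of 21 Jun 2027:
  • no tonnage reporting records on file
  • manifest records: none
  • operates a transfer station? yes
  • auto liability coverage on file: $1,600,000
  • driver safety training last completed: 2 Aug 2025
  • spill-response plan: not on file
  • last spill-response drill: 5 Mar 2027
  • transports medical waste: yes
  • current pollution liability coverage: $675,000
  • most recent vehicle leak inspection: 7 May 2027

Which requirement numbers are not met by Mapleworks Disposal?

1. tonnage reporting records absent → not met
2. vehicle leak inspection 45 days ago vs limit 60 → met
3. driver safety training 688 days ago vs limit 730 → met
4. pollution liability coverage $675,000 < $700,000 → not met
5. condition 'operates a transfer station' holds; spill-response drill 108 days ago vs limit 120 → met
6. condition 'transports medical waste' holds; auto liability coverage $1,600,000 ≥ $1,575,000 → met
7. spill-response plan absent → not met
8. manifest records absent → not met
Not met: 1, 4, 7, 8

1, 4, 7, 8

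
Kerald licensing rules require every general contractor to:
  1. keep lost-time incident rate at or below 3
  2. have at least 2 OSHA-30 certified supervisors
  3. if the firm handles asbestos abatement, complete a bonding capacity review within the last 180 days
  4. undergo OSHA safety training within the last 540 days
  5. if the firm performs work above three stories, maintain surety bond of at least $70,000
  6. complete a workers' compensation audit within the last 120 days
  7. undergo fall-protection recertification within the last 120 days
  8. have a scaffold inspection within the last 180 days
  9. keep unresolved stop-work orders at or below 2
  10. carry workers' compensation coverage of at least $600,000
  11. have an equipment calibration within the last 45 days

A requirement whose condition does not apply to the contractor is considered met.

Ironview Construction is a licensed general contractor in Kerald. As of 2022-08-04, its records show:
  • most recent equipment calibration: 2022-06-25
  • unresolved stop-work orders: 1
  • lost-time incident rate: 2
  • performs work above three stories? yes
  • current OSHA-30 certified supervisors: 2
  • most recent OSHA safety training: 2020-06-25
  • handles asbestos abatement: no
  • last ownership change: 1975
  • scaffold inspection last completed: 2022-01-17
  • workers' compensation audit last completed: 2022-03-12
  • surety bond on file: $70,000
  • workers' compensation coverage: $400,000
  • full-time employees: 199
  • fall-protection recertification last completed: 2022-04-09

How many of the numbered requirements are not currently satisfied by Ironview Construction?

4

1. lost-time incident rate 2 ≤ 3 → met
2. OSHA-30 certified supervisors 2 ≥ 2 → met
3. condition 'handles asbestos abatement' does not hold → requirement n/a → met
4. OSHA safety training 770 days ago vs limit 540 → not met
5. condition 'performs work above three stories' holds; surety bond $70,000 ≥ $70,000 → met
6. workers' compensation audit 145 days ago vs limit 120 → not met
7. fall-protection recertification 117 days ago vs limit 120 → met
8. scaffold inspection 199 days ago vs limit 180 → not met
9. unresolved stop-work orders 1 ≤ 2 → met
10. workers' compensation coverage $400,000 < $600,000 → not met
11. equipment calibration 40 days ago vs limit 45 → met
Not met: 4 of 11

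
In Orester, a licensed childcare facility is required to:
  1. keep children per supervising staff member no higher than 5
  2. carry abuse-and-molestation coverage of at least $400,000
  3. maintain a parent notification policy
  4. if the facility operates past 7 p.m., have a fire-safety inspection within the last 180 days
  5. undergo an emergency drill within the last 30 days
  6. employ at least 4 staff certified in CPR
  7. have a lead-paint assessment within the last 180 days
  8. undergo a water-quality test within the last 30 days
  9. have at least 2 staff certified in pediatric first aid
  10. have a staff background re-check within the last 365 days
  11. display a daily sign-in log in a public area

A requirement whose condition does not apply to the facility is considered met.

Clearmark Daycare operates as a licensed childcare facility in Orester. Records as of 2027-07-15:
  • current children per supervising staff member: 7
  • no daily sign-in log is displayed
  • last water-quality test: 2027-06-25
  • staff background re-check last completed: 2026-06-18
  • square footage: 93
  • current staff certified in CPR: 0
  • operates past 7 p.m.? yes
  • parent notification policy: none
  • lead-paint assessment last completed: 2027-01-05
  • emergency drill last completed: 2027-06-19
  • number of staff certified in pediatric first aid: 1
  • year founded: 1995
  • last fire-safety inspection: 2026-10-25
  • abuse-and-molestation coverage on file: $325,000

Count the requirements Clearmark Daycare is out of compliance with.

9

1. children per supervising staff member 7 > 5 → not met
2. abuse-and-molestation coverage $325,000 < $400,000 → not met
3. parent notification policy absent → not met
4. condition 'operates past 7 p.m.' holds; fire-safety inspection 263 days ago vs limit 180 → not met
5. emergency drill 26 days ago vs limit 30 → met
6. staff certified in CPR 0 < 4 → not met
7. lead-paint assessment 191 days ago vs limit 180 → not met
8. water-quality test 20 days ago vs limit 30 → met
9. staff certified in pediatric first aid 1 < 2 → not met
10. staff background re-check 392 days ago vs limit 365 → not met
11. daily sign-in log absent → not met
Not met: 9 of 11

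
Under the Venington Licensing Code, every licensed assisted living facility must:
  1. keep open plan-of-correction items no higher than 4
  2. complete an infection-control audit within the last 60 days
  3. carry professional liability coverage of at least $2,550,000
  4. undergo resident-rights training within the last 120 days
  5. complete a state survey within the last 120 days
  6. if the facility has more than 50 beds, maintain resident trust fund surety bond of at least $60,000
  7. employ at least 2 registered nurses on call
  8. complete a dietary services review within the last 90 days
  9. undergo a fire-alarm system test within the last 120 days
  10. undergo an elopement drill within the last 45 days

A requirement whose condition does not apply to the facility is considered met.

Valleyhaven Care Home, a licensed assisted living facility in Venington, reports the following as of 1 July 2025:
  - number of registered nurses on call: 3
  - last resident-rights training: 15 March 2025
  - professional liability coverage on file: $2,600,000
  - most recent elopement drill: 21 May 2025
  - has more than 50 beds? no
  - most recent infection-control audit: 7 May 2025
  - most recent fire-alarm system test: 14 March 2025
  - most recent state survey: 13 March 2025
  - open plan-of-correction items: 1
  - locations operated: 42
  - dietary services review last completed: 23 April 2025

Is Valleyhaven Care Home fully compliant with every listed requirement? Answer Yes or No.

Yes

1. open plan-of-correction items 1 ≤ 4 → met
2. infection-control audit 55 days ago vs limit 60 → met
3. professional liability coverage $2,600,000 ≥ $2,550,000 → met
4. resident-rights training 108 days ago vs limit 120 → met
5. state survey 110 days ago vs limit 120 → met
6. condition 'has more than 50 beds' does not hold → requirement n/a → met
7. registered nurses on call 3 ≥ 2 → met
8. dietary services review 69 days ago vs limit 90 → met
9. fire-alarm system test 109 days ago vs limit 120 → met
10. elopement drill 41 days ago vs limit 45 → met
All met.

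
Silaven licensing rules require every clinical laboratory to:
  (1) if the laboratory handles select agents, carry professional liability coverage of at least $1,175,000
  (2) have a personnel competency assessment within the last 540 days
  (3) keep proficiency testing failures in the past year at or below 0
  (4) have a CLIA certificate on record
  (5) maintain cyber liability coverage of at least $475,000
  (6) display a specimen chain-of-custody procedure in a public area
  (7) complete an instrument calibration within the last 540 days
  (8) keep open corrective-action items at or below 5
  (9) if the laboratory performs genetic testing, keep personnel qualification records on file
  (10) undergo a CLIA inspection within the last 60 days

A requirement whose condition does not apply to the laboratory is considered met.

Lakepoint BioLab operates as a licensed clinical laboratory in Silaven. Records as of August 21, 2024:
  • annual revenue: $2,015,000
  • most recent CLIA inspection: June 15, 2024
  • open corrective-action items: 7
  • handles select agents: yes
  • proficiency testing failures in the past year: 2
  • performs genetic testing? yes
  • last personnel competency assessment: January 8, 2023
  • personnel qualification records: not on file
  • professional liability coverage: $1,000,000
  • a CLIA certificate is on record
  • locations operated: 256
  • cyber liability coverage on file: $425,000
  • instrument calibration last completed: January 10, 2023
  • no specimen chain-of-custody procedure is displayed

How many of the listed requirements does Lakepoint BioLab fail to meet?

1. condition 'handles select agents' holds; professional liability coverage $1,000,000 < $1,175,000 → not met
2. personnel competency assessment 591 days ago vs limit 540 → not met
3. proficiency testing failures in the past year 2 > 0 → not met
4. CLIA certificate present → met
5. cyber liability coverage $425,000 < $475,000 → not met
6. specimen chain-of-custody procedure absent → not met
7. instrument calibration 589 days ago vs limit 540 → not met
8. open corrective-action items 7 > 5 → not met
9. condition 'performs genetic testing' holds; personnel qualification records absent → not met
10. CLIA inspection 67 days ago vs limit 60 → not met
Not met: 9 of 10

9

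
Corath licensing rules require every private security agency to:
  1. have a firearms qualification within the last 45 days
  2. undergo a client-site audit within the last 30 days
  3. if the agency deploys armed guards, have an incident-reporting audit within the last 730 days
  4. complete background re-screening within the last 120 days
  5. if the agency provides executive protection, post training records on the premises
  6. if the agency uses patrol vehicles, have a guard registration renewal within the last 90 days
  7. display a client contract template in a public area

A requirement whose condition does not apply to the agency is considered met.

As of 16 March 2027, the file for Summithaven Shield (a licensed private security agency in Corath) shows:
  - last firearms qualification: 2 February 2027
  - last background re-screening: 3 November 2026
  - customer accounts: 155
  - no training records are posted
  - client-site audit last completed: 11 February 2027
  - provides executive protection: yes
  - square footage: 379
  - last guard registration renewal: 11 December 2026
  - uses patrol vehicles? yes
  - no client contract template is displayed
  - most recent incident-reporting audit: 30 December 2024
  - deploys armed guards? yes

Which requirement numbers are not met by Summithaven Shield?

2, 3, 4, 5, 6, 7

1. firearms qualification 42 days ago vs limit 45 → met
2. client-site audit 33 days ago vs limit 30 → not met
3. condition 'deploys armed guards' holds; incident-reporting audit 806 days ago vs limit 730 → not met
4. background re-screening 133 days ago vs limit 120 → not met
5. condition 'provides executive protection' holds; training records absent → not met
6. condition 'uses patrol vehicles' holds; guard registration renewal 95 days ago vs limit 90 → not met
7. client contract template absent → not met
Not met: 2, 3, 4, 5, 6, 7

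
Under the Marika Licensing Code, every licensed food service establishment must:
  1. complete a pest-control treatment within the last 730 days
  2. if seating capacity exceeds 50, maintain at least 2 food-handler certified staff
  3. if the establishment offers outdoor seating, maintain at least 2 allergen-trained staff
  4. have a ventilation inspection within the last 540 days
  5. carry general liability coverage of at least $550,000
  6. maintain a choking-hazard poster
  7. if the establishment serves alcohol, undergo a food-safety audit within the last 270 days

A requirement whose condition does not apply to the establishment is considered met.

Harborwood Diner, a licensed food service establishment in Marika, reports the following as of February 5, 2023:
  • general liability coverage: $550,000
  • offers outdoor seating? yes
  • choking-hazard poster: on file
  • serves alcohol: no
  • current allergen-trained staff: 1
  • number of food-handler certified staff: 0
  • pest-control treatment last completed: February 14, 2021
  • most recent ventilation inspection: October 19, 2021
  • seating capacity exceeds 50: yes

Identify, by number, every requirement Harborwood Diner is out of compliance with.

2, 3

1. pest-control treatment 721 days ago vs limit 730 → met
2. condition 'seating capacity exceeds 50' holds; food-handler certified staff 0 < 2 → not met
3. condition 'offers outdoor seating' holds; allergen-trained staff 1 < 2 → not met
4. ventilation inspection 474 days ago vs limit 540 → met
5. general liability coverage $550,000 ≥ $550,000 → met
6. choking-hazard poster present → met
7. condition 'serves alcohol' does not hold → requirement n/a → met
Not met: 2, 3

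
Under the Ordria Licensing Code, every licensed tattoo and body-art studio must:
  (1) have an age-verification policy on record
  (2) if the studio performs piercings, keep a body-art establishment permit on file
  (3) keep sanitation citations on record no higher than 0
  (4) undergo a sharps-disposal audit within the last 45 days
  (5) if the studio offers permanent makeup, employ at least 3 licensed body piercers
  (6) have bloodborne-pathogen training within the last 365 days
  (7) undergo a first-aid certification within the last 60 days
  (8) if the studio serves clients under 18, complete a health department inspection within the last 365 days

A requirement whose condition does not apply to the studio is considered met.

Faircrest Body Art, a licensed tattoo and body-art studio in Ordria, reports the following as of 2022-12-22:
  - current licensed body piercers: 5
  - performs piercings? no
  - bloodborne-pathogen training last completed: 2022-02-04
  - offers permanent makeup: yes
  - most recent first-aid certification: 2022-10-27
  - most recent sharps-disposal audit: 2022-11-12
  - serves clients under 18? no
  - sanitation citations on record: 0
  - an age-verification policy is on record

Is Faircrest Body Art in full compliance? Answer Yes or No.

1. age-verification policy present → met
2. condition 'performs piercings' does not hold → requirement n/a → met
3. sanitation citations on record 0 ≤ 0 → met
4. sharps-disposal audit 40 days ago vs limit 45 → met
5. condition 'offers permanent makeup' holds; licensed body piercers 5 ≥ 3 → met
6. bloodborne-pathogen training 321 days ago vs limit 365 → met
7. first-aid certification 56 days ago vs limit 60 → met
8. condition 'serves clients under 18' does not hold → requirement n/a → met
All met.

Yes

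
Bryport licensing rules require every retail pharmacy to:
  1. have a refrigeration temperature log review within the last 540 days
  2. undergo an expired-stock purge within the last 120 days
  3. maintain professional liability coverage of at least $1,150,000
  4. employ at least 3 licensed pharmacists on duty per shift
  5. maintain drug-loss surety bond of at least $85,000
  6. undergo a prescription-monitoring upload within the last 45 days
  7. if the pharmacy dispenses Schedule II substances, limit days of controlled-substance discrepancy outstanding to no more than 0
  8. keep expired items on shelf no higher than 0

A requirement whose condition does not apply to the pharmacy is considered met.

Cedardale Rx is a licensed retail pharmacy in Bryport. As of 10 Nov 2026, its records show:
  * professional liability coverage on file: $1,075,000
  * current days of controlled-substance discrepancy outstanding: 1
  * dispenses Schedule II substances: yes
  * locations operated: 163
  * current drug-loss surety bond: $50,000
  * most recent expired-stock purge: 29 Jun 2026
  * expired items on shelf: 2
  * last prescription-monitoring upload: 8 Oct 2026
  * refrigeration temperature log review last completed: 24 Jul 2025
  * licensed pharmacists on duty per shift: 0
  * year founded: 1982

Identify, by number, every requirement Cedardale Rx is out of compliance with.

2, 3, 4, 5, 7, 8

1. refrigeration temperature log review 474 days ago vs limit 540 → met
2. expired-stock purge 134 days ago vs limit 120 → not met
3. professional liability coverage $1,075,000 < $1,150,000 → not met
4. licensed pharmacists on duty per shift 0 < 3 → not met
5. drug-loss surety bond $50,000 < $85,000 → not met
6. prescription-monitoring upload 33 days ago vs limit 45 → met
7. condition 'dispenses Schedule II substances' holds; days of controlled-substance discrepancy outstanding 1 > 0 → not met
8. expired items on shelf 2 > 0 → not met
Not met: 2, 3, 4, 5, 7, 8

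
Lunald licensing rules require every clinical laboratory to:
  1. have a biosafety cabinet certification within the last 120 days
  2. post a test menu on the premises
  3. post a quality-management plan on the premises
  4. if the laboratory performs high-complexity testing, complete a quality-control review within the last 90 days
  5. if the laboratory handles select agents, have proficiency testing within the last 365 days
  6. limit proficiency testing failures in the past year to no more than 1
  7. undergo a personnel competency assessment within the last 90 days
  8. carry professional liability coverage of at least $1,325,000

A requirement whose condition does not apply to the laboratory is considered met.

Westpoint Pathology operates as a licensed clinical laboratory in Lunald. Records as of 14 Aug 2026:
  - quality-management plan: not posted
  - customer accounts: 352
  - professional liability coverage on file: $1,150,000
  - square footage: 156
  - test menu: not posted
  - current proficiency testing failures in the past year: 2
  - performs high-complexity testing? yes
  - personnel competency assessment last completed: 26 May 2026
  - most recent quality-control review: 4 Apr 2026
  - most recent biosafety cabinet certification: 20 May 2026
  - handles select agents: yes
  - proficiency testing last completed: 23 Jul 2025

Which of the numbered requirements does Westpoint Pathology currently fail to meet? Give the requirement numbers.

2, 3, 4, 5, 6, 8

1. biosafety cabinet certification 86 days ago vs limit 120 → met
2. test menu absent → not met
3. quality-management plan absent → not met
4. condition 'performs high-complexity testing' holds; quality-control review 132 days ago vs limit 90 → not met
5. condition 'handles select agents' holds; proficiency testing 387 days ago vs limit 365 → not met
6. proficiency testing failures in the past year 2 > 1 → not met
7. personnel competency assessment 80 days ago vs limit 90 → met
8. professional liability coverage $1,150,000 < $1,325,000 → not met
Not met: 2, 3, 4, 5, 6, 8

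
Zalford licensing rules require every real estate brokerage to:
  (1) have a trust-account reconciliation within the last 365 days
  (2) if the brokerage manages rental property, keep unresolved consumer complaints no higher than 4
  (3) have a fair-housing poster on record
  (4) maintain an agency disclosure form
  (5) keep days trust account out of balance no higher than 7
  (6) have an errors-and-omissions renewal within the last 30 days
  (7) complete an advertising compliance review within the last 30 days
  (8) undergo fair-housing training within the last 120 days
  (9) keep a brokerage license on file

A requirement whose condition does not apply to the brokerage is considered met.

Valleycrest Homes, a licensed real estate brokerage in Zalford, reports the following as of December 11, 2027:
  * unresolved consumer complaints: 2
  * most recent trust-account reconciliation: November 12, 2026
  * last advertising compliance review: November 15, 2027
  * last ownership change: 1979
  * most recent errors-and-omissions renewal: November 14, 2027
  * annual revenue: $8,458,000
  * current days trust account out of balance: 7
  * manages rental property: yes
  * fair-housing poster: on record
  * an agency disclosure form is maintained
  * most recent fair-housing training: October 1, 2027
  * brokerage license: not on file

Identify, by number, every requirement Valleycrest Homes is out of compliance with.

1. trust-account reconciliation 394 days ago vs limit 365 → not met
2. condition 'manages rental property' holds; unresolved consumer complaints 2 ≤ 4 → met
3. fair-housing poster present → met
4. agency disclosure form present → met
5. days trust account out of balance 7 ≤ 7 → met
6. errors-and-omissions renewal 27 days ago vs limit 30 → met
7. advertising compliance review 26 days ago vs limit 30 → met
8. fair-housing training 71 days ago vs limit 120 → met
9. brokerage license absent → not met
Not met: 1, 9

1, 9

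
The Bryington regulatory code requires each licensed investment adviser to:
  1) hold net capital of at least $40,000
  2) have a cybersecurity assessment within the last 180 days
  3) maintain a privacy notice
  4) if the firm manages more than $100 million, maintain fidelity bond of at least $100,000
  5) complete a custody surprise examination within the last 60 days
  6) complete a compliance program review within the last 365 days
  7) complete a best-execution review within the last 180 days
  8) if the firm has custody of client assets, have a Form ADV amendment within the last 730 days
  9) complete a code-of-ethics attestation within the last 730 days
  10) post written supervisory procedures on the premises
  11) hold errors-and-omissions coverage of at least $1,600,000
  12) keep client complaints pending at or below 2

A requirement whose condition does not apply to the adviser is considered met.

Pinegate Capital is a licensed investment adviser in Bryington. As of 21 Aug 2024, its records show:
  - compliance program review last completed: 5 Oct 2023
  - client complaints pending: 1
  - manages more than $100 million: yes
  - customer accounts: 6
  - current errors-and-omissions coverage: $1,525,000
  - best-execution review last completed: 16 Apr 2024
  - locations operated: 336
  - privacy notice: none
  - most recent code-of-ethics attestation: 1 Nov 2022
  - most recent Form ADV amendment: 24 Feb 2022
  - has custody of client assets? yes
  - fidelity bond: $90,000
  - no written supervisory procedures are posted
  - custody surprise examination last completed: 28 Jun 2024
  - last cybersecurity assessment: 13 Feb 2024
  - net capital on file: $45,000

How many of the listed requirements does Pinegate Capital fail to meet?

6

1. net capital $45,000 ≥ $40,000 → met
2. cybersecurity assessment 190 days ago vs limit 180 → not met
3. privacy notice absent → not met
4. condition 'manages more than $100 million' holds; fidelity bond $90,000 < $100,000 → not met
5. custody surprise examination 54 days ago vs limit 60 → met
6. compliance program review 321 days ago vs limit 365 → met
7. best-execution review 127 days ago vs limit 180 → met
8. condition 'has custody of client assets' holds; Form ADV amendment 909 days ago vs limit 730 → not met
9. code-of-ethics attestation 659 days ago vs limit 730 → met
10. written supervisory procedures absent → not met
11. errors-and-omissions coverage $1,525,000 < $1,600,000 → not met
12. client complaints pending 1 ≤ 2 → met
Not met: 6 of 12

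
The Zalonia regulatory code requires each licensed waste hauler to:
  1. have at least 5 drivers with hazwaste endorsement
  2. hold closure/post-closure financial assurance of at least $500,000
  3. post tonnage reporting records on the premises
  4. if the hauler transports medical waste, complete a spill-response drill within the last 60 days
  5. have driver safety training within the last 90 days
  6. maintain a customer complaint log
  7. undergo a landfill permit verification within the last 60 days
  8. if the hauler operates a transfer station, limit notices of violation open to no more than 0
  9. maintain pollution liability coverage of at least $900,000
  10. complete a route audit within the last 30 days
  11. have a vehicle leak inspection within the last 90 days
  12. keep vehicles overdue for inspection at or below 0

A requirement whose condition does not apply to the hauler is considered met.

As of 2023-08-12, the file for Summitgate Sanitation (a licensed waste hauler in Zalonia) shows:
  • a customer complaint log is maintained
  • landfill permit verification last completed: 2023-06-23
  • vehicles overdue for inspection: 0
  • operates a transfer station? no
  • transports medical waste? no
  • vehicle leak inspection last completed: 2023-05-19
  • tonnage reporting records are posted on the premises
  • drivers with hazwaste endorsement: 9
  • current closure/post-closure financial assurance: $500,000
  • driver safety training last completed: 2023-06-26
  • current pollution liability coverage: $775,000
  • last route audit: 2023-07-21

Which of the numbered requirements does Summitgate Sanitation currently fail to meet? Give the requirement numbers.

9

1. drivers with hazwaste endorsement 9 ≥ 5 → met
2. closure/post-closure financial assurance $500,000 ≥ $500,000 → met
3. tonnage reporting records present → met
4. condition 'transports medical waste' does not hold → requirement n/a → met
5. driver safety training 47 days ago vs limit 90 → met
6. customer complaint log present → met
7. landfill permit verification 50 days ago vs limit 60 → met
8. condition 'operates a transfer station' does not hold → requirement n/a → met
9. pollution liability coverage $775,000 < $900,000 → not met
10. route audit 22 days ago vs limit 30 → met
11. vehicle leak inspection 85 days ago vs limit 90 → met
12. vehicles overdue for inspection 0 ≤ 0 → met
Not met: 9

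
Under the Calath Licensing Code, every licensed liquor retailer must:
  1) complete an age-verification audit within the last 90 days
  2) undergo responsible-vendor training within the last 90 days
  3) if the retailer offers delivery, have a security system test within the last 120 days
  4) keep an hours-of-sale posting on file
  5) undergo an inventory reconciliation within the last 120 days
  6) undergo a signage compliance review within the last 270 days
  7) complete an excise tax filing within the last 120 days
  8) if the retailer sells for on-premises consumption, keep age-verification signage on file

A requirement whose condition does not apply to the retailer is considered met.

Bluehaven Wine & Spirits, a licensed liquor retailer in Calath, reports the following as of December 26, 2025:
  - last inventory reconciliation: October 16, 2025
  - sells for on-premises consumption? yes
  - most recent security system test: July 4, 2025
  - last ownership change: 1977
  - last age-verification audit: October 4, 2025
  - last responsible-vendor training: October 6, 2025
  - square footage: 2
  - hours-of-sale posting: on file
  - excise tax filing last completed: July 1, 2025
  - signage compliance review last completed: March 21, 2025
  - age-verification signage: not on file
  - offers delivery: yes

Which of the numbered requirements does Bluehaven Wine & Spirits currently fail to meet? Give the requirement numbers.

3, 6, 7, 8

1. age-verification audit 83 days ago vs limit 90 → met
2. responsible-vendor training 81 days ago vs limit 90 → met
3. condition 'offers delivery' holds; security system test 175 days ago vs limit 120 → not met
4. hours-of-sale posting present → met
5. inventory reconciliation 71 days ago vs limit 120 → met
6. signage compliance review 280 days ago vs limit 270 → not met
7. excise tax filing 178 days ago vs limit 120 → not met
8. condition 'sells for on-premises consumption' holds; age-verification signage absent → not met
Not met: 3, 6, 7, 8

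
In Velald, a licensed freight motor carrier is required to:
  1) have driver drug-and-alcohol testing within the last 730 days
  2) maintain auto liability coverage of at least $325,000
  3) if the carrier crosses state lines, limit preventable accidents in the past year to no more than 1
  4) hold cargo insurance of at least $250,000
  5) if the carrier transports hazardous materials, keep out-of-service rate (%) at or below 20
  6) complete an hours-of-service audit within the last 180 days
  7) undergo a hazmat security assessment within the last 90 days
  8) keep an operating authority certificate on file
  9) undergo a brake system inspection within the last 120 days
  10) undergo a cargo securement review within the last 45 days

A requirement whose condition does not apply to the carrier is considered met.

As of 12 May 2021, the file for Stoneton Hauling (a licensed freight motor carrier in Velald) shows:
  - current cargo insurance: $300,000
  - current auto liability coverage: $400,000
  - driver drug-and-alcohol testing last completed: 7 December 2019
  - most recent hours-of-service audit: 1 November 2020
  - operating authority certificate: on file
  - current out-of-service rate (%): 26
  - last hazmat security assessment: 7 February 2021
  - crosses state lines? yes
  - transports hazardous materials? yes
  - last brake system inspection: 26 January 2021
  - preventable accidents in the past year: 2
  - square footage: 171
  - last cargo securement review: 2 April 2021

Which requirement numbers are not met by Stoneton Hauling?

3, 5, 6, 7

1. driver drug-and-alcohol testing 522 days ago vs limit 730 → met
2. auto liability coverage $400,000 ≥ $325,000 → met
3. condition 'crosses state lines' holds; preventable accidents in the past year 2 > 1 → not met
4. cargo insurance $300,000 ≥ $250,000 → met
5. condition 'transports hazardous materials' holds; out-of-service rate (%) 26 > 20 → not met
6. hours-of-service audit 192 days ago vs limit 180 → not met
7. hazmat security assessment 94 days ago vs limit 90 → not met
8. operating authority certificate present → met
9. brake system inspection 106 days ago vs limit 120 → met
10. cargo securement review 40 days ago vs limit 45 → met
Not met: 3, 5, 6, 7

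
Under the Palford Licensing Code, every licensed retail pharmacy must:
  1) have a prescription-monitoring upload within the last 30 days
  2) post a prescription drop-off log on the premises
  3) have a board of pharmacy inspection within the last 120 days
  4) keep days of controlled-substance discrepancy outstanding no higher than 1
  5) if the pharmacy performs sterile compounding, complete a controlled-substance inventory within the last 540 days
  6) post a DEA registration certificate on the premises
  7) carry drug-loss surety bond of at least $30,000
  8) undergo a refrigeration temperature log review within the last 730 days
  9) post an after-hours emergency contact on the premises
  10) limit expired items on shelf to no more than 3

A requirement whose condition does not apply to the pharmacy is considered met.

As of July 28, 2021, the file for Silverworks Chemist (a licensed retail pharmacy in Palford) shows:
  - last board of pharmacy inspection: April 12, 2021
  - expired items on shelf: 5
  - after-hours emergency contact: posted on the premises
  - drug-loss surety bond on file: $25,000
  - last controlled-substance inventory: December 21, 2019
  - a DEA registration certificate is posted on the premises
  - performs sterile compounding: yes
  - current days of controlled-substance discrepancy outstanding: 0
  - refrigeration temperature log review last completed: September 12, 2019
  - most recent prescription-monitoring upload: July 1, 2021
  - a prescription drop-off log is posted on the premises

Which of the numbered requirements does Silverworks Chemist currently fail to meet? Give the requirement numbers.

5, 7, 10

1. prescription-monitoring upload 27 days ago vs limit 30 → met
2. prescription drop-off log present → met
3. board of pharmacy inspection 107 days ago vs limit 120 → met
4. days of controlled-substance discrepancy outstanding 0 ≤ 1 → met
5. condition 'performs sterile compounding' holds; controlled-substance inventory 585 days ago vs limit 540 → not met
6. DEA registration certificate present → met
7. drug-loss surety bond $25,000 < $30,000 → not met
8. refrigeration temperature log review 685 days ago vs limit 730 → met
9. after-hours emergency contact present → met
10. expired items on shelf 5 > 3 → not met
Not met: 5, 7, 10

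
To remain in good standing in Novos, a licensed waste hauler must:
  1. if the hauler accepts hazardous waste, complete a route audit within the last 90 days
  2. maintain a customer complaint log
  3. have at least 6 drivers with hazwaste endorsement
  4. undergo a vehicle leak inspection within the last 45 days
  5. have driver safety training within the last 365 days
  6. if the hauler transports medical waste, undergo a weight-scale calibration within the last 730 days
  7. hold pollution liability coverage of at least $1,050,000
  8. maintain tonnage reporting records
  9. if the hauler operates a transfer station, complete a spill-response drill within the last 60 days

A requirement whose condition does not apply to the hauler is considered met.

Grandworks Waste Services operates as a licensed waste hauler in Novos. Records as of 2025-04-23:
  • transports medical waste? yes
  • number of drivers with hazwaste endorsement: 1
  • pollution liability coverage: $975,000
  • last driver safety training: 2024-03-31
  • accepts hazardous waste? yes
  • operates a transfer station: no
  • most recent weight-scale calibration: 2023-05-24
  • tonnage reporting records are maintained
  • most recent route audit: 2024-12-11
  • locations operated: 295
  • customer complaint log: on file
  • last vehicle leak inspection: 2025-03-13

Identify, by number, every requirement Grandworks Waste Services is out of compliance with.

1. condition 'accepts hazardous waste' holds; route audit 133 days ago vs limit 90 → not met
2. customer complaint log present → met
3. drivers with hazwaste endorsement 1 < 6 → not met
4. vehicle leak inspection 41 days ago vs limit 45 → met
5. driver safety training 388 days ago vs limit 365 → not met
6. condition 'transports medical waste' holds; weight-scale calibration 700 days ago vs limit 730 → met
7. pollution liability coverage $975,000 < $1,050,000 → not met
8. tonnage reporting records present → met
9. condition 'operates a transfer station' does not hold → requirement n/a → met
Not met: 1, 3, 5, 7

1, 3, 5, 7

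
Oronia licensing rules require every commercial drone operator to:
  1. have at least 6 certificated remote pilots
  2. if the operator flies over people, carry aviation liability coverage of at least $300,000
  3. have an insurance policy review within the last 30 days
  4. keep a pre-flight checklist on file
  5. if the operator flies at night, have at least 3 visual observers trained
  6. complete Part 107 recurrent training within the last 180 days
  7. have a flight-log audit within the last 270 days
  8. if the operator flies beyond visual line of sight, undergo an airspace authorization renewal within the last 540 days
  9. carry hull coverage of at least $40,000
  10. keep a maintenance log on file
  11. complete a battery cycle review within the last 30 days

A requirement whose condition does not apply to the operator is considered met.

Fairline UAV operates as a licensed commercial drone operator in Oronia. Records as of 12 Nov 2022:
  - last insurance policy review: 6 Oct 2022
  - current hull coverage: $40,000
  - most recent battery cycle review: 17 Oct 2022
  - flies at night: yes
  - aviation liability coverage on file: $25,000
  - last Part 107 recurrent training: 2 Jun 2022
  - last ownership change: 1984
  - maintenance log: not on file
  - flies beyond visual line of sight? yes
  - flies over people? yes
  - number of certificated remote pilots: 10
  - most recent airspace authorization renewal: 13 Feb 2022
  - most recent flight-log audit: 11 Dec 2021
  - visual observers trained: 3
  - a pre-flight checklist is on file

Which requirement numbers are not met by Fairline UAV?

1. certificated remote pilots 10 ≥ 6 → met
2. condition 'flies over people' holds; aviation liability coverage $25,000 < $300,000 → not met
3. insurance policy review 37 days ago vs limit 30 → not met
4. pre-flight checklist present → met
5. condition 'flies at night' holds; visual observers trained 3 ≥ 3 → met
6. Part 107 recurrent training 163 days ago vs limit 180 → met
7. flight-log audit 336 days ago vs limit 270 → not met
8. condition 'flies beyond visual line of sight' holds; airspace authorization renewal 272 days ago vs limit 540 → met
9. hull coverage $40,000 ≥ $40,000 → met
10. maintenance log absent → not met
11. battery cycle review 26 days ago vs limit 30 → met
Not met: 2, 3, 7, 10

2, 3, 7, 10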